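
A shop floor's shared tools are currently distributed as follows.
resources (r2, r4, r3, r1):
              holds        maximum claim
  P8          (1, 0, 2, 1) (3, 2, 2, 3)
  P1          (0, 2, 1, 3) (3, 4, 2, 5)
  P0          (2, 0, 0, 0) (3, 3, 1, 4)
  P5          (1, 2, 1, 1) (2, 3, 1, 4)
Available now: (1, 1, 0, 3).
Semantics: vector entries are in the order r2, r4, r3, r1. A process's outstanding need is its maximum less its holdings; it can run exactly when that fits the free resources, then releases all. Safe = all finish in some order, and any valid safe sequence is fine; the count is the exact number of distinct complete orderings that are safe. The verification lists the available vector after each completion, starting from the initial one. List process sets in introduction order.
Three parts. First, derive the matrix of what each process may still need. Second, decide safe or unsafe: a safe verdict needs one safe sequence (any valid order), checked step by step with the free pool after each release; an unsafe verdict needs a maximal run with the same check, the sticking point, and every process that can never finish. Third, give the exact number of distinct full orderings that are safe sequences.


(1) Need matrix, components ordered r2, r4, r3, r1:
  P8: (2, 2, 0, 2)
  P1: (3, 2, 1, 2)
  P0: (1, 3, 1, 4)
  P5: (1, 1, 0, 3)
(2) SAFE, for example via the order P5, P0, P1, P8.
Key observation: P5 marks the first exact bind of the order: its need (1, 1, 0, 3) fits the free (1, 1, 0, 3) with zero slack on a requested resource.
Walking it through:
  pool = (1, 1, 0, 3)
  P5: need (1, 1, 0, 3) fits (1, 1, 0, 3); releases (1, 2, 1, 1), pool now (2, 3, 1, 4)
  P0: need (1, 3, 1, 4) fits (2, 3, 1, 4); releases (2, 0, 0, 0), pool now (4, 3, 1, 4)
  P1: need (3, 2, 1, 2) fits (4, 3, 1, 4); releases (0, 2, 1, 3), pool now (4, 5, 2, 7)
  P8: need (2, 2, 0, 2) fits (4, 5, 2, 7); releases (1, 0, 2, 1), pool now (5, 5, 4, 8)
(3) Precisely 4 of the possible complete orderings are safe sequences.


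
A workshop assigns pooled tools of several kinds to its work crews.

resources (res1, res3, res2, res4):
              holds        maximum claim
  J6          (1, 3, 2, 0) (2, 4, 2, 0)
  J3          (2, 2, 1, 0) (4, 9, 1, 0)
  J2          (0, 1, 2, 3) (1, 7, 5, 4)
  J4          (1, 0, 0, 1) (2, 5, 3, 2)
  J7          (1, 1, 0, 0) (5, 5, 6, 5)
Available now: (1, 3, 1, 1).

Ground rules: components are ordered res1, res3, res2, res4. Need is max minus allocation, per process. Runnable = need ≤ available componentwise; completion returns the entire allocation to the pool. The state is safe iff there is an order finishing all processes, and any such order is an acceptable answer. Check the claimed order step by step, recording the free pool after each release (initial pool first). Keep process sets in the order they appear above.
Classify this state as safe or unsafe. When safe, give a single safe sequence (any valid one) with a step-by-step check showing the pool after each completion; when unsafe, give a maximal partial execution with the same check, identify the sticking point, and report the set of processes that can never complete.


SAFE. One safe sequence: J6, J2, J4, J3, J7.
Key observation: the first exact fit in this order is J6 — it needs (1, 1, 0, 0) with (1, 3, 1, 1) free, meeting a requested resource to the last unit.
Verifying each step:
  pool = (1, 3, 1, 1)
  run J6 (needs (1, 1, 0, 0), free (1, 3, 1, 1)); after release of (1, 3, 2, 0) the pool is (2, 6, 3, 1)
  run J2 (needs (1, 6, 3, 1), free (2, 6, 3, 1)); after release of (0, 1, 2, 3) the pool is (2, 7, 5, 4)
  run J4 (needs (1, 5, 3, 1), free (2, 7, 5, 4)); after release of (1, 0, 0, 1) the pool is (3, 7, 5, 5)
  run J3 (needs (2, 7, 0, 0), free (3, 7, 5, 5)); after release of (2, 2, 1, 0) the pool is (5, 9, 6, 5)
  run J7 (needs (4, 4, 6, 5), free (5, 9, 6, 5)); after release of (1, 1, 0, 0) the pool is (6, 10, 6, 5)


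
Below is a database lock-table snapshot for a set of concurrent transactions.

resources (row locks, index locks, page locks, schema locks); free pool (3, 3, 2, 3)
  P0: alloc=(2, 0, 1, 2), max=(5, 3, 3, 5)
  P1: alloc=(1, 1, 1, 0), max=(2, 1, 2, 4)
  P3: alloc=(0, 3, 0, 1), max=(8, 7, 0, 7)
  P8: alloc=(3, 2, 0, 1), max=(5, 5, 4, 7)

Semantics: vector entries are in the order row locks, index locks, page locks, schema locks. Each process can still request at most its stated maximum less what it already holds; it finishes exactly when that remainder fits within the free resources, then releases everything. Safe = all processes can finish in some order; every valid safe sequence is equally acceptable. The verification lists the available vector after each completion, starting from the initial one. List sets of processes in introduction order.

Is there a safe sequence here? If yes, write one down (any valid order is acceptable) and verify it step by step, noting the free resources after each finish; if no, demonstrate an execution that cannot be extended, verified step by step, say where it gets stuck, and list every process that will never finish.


UNSAFE — no complete ordering exists.
Key observation: no order helps: past P0, P1, the free pool tops out at (6, 4, 4, 5), below what each blocked process needs in schema locks.
Going as far as possible: P0, P1; after that, nothing fits. Walking it through:
  pool = (3, 3, 2, 3)
  P0 needs (3, 3, 2, 3) <= (3, 3, 2, 3) -> finishes; pool += (2, 0, 1, 2) = (5, 3, 3, 5)
  P1 needs (1, 0, 1, 4) <= (5, 3, 3, 5) -> finishes; pool += (1, 1, 1, 0) = (6, 4, 4, 5)
  P3 still needs (8, 4, 0, 6) but only (6, 4, 4, 5) is free — short on row locks and schema locks
  P8 still needs (2, 3, 4, 6) but only (6, 4, 4, 5) is free — short on schema locks
Permanently blocked: P3 and P8.


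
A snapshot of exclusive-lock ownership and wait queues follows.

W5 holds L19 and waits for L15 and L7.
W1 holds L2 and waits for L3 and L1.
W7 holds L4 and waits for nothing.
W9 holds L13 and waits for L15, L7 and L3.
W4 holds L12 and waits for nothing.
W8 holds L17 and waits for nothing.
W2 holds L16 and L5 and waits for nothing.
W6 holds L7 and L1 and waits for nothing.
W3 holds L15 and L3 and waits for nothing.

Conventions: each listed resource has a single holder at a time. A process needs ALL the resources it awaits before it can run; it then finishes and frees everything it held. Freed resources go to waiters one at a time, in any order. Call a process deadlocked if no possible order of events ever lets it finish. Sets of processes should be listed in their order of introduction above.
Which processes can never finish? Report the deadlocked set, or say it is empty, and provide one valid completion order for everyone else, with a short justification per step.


Nothing here is deadlocked.
Key observation: there is no circular wait here — follow any chain and it reaches a process that is free to run now.
One completion order for the rest: W4, W6, W3, W5, W7, W9, W8, W1, W2.
Walking it through:
  W4 waits on nothing -> runs at once and releases L12
  W6 waits on nothing -> runs at once and releases L7 and L1
  W3 waits on nothing -> runs at once and releases L15 and L3
  run W5 (all its waits — L15 and L7 — are resolved); releases L19
  W7 waits on nothing -> runs at once and releases L4
  run W9 (all its waits — L15, L7 and L3 — are resolved); releases L13
  W8 waits on nothing -> runs at once and releases L17
  run W1 (all its waits — L3 and L1 — are resolved); releases L2
  W2 waits on nothing -> runs at once and releases L16 and L5


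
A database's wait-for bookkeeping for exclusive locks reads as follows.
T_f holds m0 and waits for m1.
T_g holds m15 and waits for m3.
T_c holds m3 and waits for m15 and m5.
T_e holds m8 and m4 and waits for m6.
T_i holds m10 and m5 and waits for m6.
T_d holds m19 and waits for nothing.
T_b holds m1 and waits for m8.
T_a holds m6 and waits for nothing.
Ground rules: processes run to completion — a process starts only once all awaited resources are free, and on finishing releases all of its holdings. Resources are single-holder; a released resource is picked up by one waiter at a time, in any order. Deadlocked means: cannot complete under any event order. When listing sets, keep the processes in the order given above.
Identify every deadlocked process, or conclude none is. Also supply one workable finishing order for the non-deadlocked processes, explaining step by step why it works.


Deadlocked set: T_g and T_c.
Key observation: T_g -> T_c -> T_g is a circular wait — nothing in it can go first; no other process is dragged down with it.
A valid finishing order for the others: T_a, T_e, T_b, T_d, T_i, T_f.
Check, step by step:
  T_a waits on nothing -> runs at once and releases m6
  T_e: everything it awaited (m6) is free; runs, freeing m8 and m4
  T_b: everything it awaited (m8) is free; runs, freeing m1
  T_d waits on nothing -> runs at once and releases m19
  T_i: everything it awaited (m6) is free; runs, freeing m10 and m5
  T_f: everything it awaited (m1) is free; runs, freeing m0


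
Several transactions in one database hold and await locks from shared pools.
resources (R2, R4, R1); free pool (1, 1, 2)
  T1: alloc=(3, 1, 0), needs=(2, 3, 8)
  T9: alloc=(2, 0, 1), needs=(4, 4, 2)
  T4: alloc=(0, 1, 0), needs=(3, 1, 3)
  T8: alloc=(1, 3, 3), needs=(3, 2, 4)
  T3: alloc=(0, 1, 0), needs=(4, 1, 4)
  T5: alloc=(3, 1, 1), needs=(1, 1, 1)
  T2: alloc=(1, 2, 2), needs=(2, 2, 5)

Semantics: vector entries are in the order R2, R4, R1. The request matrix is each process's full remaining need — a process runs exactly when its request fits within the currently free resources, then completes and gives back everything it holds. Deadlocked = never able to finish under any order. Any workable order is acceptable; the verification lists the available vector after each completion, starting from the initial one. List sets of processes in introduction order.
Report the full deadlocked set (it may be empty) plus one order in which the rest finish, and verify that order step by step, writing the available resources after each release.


Deadlocked: T1, T9, T8, T3 and T2.
Key observation: after T5, T4 the pool peaks at (4, 3, 3), and each blocked process is short somewhere: T1 on R1; T9 on R4; T8 on R1; T3 on R1; T2 on R1.
One completion order for the rest: T5, T4. Walking it through:
  pool = (1, 1, 2)
  run T5 (needs (1, 1, 1), free (1, 1, 2)); after release of (3, 1, 1) the pool is (4, 2, 3)
  run T4 (needs (3, 1, 3), free (4, 2, 3)); after release of (0, 1, 0) the pool is (4, 3, 3)
The stuck group stays short no matter what:
  T1 cannot run: need (2, 3, 8) vs free (4, 3, 3) (insufficient R1)
  T9 cannot run: need (4, 4, 2) vs free (4, 3, 3) (insufficient R4)
  T8 cannot run: need (3, 2, 4) vs free (4, 3, 3) (insufficient R1)
  T3 cannot run: need (4, 1, 4) vs free (4, 3, 3) (insufficient R1)
  T2 cannot run: need (2, 2, 5) vs free (4, 3, 3) (insufficient R1)


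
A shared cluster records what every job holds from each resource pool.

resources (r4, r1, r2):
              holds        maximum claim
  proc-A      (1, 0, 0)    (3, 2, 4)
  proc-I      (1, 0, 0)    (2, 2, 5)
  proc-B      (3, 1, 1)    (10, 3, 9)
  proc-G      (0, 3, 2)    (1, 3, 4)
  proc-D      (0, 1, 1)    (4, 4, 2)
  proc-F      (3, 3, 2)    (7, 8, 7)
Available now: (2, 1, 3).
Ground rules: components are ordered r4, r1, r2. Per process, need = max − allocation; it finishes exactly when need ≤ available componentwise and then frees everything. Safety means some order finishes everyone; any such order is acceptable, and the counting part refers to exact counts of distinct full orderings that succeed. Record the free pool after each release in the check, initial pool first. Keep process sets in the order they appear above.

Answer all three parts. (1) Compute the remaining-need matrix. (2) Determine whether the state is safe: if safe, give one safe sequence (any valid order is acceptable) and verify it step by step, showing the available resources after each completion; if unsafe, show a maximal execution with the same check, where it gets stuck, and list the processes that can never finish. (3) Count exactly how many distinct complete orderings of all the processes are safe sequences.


(1) Outstanding need per process (order r4, r1, r2):
  proc-A: (2, 2, 4)
  proc-I: (1, 2, 5)
  proc-B: (7, 2, 8)
  proc-G: (1, 0, 2)
  proc-D: (4, 3, 1)
  proc-F: (4, 5, 5)
(2) SAFE, for example via the order proc-G, proc-A, proc-I, proc-D, proc-F, proc-B.
Key observation: the order's first zero-slack moment is proc-A ((2, 2, 4) needed, (2, 4, 5) free — a requested resource with nothing to spare).
Step-by-step check:
  pool = (2, 1, 3)
  proc-G needs (1, 0, 2) <= (2, 1, 3) -> finishes; pool += (0, 3, 2) = (2, 4, 5)
  proc-A needs (2, 2, 4) <= (2, 4, 5) -> finishes; pool += (1, 0, 0) = (3, 4, 5)
  proc-I needs (1, 2, 5) <= (3, 4, 5) -> finishes; pool += (1, 0, 0) = (4, 4, 5)
  proc-D needs (4, 3, 1) <= (4, 4, 5) -> finishes; pool += (0, 1, 1) = (4, 5, 6)
  proc-F needs (4, 5, 5) <= (4, 5, 6) -> finishes; pool += (3, 3, 2) = (7, 8, 8)
  proc-B needs (7, 2, 8) <= (7, 8, 8) -> finishes; pool += (3, 1, 1) = (10, 9, 9)
(3) Exactly 2 of the possible complete orderings are safe sequences.


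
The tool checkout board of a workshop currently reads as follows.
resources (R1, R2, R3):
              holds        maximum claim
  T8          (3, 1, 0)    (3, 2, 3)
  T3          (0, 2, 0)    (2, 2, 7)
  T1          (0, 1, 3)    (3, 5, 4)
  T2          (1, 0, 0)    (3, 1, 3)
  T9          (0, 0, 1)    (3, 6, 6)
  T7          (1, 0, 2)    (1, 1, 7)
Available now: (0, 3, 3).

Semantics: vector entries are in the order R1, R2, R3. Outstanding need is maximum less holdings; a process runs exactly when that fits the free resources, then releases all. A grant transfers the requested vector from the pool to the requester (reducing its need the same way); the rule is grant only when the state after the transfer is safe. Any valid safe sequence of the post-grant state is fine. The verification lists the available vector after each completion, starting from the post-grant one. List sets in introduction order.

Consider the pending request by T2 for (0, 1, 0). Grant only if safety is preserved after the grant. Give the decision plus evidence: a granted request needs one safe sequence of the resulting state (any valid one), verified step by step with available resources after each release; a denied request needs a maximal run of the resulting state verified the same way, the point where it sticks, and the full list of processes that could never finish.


GRANT: granting preserves safety; a valid post-grant sequence is T8, T2, T1, T7, T3, T9.
Key observation: granting shrinks the pool to (0, 2, 3), yet T8 still fits and the chain goes through.
Verifying the post-grant state step by step:
  pool = (0, 2, 3)
  T8 needs (0, 1, 3) <= (0, 2, 3) -> finishes; pool += (3, 1, 0) = (3, 3, 3)
  T2 needs (2, 0, 3) <= (3, 3, 3) -> finishes; pool += (1, 1, 0) = (4, 4, 3)
  T1 needs (3, 4, 1) <= (4, 4, 3) -> finishes; pool += (0, 1, 3) = (4, 5, 6)
  T7 needs (0, 1, 5) <= (4, 5, 6) -> finishes; pool += (1, 0, 2) = (5, 5, 8)
  T3 needs (2, 0, 7) <= (5, 5, 8) -> finishes; pool += (0, 2, 0) = (5, 7, 8)
  T9 needs (3, 6, 5) <= (5, 7, 8) -> finishes; pool += (0, 0, 1) = (5, 7, 9)


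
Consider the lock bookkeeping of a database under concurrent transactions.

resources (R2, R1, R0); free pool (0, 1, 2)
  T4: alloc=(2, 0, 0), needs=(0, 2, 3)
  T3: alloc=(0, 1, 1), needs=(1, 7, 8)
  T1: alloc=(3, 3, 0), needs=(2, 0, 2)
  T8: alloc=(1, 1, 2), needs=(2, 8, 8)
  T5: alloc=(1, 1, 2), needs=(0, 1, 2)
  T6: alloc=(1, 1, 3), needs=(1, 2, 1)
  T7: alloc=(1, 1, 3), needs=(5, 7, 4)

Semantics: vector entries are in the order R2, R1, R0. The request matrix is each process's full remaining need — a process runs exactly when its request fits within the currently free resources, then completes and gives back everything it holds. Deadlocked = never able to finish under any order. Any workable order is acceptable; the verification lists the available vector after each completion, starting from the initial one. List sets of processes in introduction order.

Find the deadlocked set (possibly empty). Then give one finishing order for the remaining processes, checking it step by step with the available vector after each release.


The deadlocked set is T3, T8 and T7.
Key observation: no order helps: past T5, T4, T1, T6, the free pool tops out at (7, 6, 7), below what each blocked process needs in R1.
A valid finishing order for the others: T5, T4, T1, T6. Walking it through:
  pool = (0, 1, 2)
  run T5 (needs (0, 1, 2), free (0, 1, 2)); after release of (1, 1, 2) the pool is (1, 2, 4)
  run T4 (needs (0, 2, 3), free (1, 2, 4)); after release of (2, 0, 0) the pool is (3, 2, 4)
  run T1 (needs (2, 0, 2), free (3, 2, 4)); after release of (3, 3, 0) the pool is (6, 5, 4)
  run T6 (needs (1, 2, 1), free (6, 5, 4)); after release of (1, 1, 3) the pool is (7, 6, 7)
None of the blocked processes ever fits:
  T3 cannot run: need (1, 7, 8) vs free (7, 6, 7) (insufficient R1 and R0)
  T8 cannot run: need (2, 8, 8) vs free (7, 6, 7) (insufficient R1 and R0)
  T7 cannot run: need (5, 7, 4) vs free (7, 6, 7) (insufficient R1)


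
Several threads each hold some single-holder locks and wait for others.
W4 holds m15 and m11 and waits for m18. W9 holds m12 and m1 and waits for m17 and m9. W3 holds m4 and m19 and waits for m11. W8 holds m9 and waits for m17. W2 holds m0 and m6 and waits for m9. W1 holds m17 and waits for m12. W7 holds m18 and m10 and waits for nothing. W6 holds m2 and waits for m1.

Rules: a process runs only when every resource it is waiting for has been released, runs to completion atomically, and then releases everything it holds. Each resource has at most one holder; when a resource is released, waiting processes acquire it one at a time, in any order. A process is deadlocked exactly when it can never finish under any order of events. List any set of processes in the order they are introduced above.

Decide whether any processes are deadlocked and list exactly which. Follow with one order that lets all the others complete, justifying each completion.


The deadlocked set is W9, W8, W2, W1 and W6.
Key observation: the wait chain closes on itself along W9 -> W8 -> W1 -> W9; W2 and W6 wait into the deadlock from upstream.
One completion order for the rest: W7, W4, W3.
Verifying each step:
  W7: no waits; runs immediately, freeing m18 and m10
  W4 waits on m18 — all released -> runs and releases m15 and m11
  W3 waits on m11 — all released -> runs and releases m4 and m19


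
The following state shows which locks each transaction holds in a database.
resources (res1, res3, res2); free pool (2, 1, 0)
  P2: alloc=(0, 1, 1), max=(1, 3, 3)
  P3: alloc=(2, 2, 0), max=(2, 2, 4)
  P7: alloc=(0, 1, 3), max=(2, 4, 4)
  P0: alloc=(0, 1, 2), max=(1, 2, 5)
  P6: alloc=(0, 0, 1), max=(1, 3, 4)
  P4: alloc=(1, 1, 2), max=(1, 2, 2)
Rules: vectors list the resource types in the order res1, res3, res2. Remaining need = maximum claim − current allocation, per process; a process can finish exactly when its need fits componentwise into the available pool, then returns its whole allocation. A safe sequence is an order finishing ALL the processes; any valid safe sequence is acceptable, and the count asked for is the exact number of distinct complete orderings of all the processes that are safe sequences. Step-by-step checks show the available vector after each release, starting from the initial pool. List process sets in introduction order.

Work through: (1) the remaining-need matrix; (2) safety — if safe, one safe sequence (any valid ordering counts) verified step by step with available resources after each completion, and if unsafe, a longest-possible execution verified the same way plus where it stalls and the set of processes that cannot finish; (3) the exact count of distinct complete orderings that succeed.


(1) Outstanding need per process (order res1, res3, res2):
  P2: (1, 2, 2)
  P3: (0, 0, 4)
  P7: (2, 3, 1)
  P0: (1, 1, 3)
  P6: (1, 3, 3)
  P4: (0, 1, 0)
(2) SAFE, for example via the order P4, P2, P0, P7, P3, P6.
Key observation: at P4 the run first touches a limit — (0, 1, 0) against (2, 1, 0), exact on a resource it actually requests.
Check, step by step:
  pool = (2, 1, 0)
  run P4 (needs (0, 1, 0), free (2, 1, 0)); after release of (1, 1, 2) the pool is (3, 2, 2)
  run P2 (needs (1, 2, 2), free (3, 2, 2)); after release of (0, 1, 1) the pool is (3, 3, 3)
  run P0 (needs (1, 1, 3), free (3, 3, 3)); after release of (0, 1, 2) the pool is (3, 4, 5)
  run P7 (needs (2, 3, 1), free (3, 4, 5)); after release of (0, 1, 3) the pool is (3, 5, 8)
  run P3 (needs (0, 0, 4), free (3, 5, 8)); after release of (2, 2, 0) the pool is (5, 7, 8)
  run P6 (needs (1, 3, 3), free (5, 7, 8)); after release of (0, 0, 1) the pool is (5, 7, 9)
(3) Precisely 18 of the possible complete orderings are safe sequences.


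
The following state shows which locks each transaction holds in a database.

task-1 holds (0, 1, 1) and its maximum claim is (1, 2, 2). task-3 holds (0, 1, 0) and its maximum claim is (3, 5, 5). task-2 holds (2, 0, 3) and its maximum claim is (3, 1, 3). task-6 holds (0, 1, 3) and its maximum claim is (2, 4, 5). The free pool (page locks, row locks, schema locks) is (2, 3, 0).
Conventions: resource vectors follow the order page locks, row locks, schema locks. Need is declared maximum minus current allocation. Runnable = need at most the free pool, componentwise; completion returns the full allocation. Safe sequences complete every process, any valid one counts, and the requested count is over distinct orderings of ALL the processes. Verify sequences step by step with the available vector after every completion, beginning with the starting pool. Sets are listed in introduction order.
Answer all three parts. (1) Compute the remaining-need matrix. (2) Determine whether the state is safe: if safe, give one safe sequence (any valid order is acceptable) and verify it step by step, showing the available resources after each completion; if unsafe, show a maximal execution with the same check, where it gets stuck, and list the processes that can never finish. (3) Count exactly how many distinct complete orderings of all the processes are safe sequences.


(1) Remaining need (order page locks, row locks, schema locks):
  task-1: (1, 1, 1)
  task-3: (3, 4, 5)
  task-2: (1, 1, 0)
  task-6: (2, 3, 2)
(2) SAFE — a valid safe sequence is task-2, task-6, task-3, task-1.
Key observation: task-6 marks the first exact bind of the order: its need (2, 3, 2) fits the free (4, 3, 3) with zero slack on a requested resource.
Check, step by step:
  pool = (2, 3, 0)
  run task-2 (needs (1, 1, 0), free (2, 3, 0)); after release of (2, 0, 3) the pool is (4, 3, 3)
  run task-6 (needs (2, 3, 2), free (4, 3, 3)); after release of (0, 1, 3) the pool is (4, 4, 6)
  run task-3 (needs (3, 4, 5), free (4, 4, 6)); after release of (0, 1, 0) the pool is (4, 5, 6)
  run task-1 (needs (1, 1, 1), free (4, 5, 6)); after release of (0, 1, 1) the pool is (4, 6, 7)
(3) Precisely 3 of the possible complete orderings are safe sequences.


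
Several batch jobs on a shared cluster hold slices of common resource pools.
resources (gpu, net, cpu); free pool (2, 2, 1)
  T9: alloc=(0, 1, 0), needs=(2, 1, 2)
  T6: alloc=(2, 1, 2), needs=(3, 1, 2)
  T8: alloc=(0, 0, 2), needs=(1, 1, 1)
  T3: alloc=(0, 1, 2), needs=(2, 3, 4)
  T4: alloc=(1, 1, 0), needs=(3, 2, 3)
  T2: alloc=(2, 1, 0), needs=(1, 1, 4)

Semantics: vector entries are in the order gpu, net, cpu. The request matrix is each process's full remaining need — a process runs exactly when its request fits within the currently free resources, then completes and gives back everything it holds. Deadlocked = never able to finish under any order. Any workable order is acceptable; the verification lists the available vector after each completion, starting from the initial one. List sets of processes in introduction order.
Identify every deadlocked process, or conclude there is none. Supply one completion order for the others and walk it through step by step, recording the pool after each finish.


Deadlocked: T6, T3, T4 and T2.
Key observation: after T8, T9 the pool peaks at (2, 3, 3), and each blocked process is short somewhere: T6 on gpu; T3 on cpu; T4 on gpu; T2 on cpu.
One completion order for the rest: T8, T9. Verifying each step:
  pool = (2, 2, 1)
  run T8 (needs (1, 1, 1), free (2, 2, 1)); after release of (0, 0, 2) the pool is (2, 2, 3)
  run T9 (needs (2, 1, 2), free (2, 2, 3)); after release of (0, 1, 0) the pool is (2, 3, 3)
The stuck group stays short no matter what:
  T6 still needs (3, 1, 2) but only (2, 3, 3) is free — short on gpu
  T3 still needs (2, 3, 4) but only (2, 3, 3) is free — short on cpu
  T4 still needs (3, 2, 3) but only (2, 3, 3) is free — short on gpu
  T2 still needs (1, 1, 4) but only (2, 3, 3) is free — short on cpu


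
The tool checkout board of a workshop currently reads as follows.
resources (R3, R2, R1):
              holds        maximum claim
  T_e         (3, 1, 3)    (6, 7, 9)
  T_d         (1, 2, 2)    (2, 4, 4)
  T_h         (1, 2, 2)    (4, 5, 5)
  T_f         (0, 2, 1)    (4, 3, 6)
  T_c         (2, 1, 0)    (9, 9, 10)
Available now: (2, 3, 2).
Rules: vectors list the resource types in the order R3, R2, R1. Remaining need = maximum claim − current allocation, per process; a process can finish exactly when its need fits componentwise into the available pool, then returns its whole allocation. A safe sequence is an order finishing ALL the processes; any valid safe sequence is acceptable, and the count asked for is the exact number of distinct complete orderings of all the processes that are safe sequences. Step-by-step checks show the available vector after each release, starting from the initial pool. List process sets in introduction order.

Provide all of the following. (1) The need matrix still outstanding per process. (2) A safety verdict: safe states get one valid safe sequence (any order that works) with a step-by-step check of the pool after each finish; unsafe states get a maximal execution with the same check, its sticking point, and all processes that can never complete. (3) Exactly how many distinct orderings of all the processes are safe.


(1) Remaining need (order R3, R2, R1):
  T_e: (3, 6, 6)
  T_d: (1, 2, 2)
  T_h: (3, 3, 3)
  T_f: (4, 1, 5)
  T_c: (7, 8, 10)
(2) The state is SAFE; one workable sequence: T_d, T_h, T_f, T_e, T_c.
Key observation: T_d is the earliest step where a requested resource binds exactly: need (1, 2, 2), pool (2, 3, 2) at its turn.
Walking it through:
  pool = (2, 3, 2)
  T_d needs (1, 2, 2) <= (2, 3, 2) -> finishes; pool += (1, 2, 2) = (3, 5, 4)
  T_h needs (3, 3, 3) <= (3, 5, 4) -> finishes; pool += (1, 2, 2) = (4, 7, 6)
  T_f needs (4, 1, 5) <= (4, 7, 6) -> finishes; pool += (0, 2, 1) = (4, 9, 7)
  T_e needs (3, 6, 6) <= (4, 9, 7) -> finishes; pool += (3, 1, 3) = (7, 10, 10)
  T_c needs (7, 8, 10) <= (7, 10, 10) -> finishes; pool += (2, 1, 0) = (9, 11, 10)
(3) Precisely 2 of the possible complete orderings are safe sequences.


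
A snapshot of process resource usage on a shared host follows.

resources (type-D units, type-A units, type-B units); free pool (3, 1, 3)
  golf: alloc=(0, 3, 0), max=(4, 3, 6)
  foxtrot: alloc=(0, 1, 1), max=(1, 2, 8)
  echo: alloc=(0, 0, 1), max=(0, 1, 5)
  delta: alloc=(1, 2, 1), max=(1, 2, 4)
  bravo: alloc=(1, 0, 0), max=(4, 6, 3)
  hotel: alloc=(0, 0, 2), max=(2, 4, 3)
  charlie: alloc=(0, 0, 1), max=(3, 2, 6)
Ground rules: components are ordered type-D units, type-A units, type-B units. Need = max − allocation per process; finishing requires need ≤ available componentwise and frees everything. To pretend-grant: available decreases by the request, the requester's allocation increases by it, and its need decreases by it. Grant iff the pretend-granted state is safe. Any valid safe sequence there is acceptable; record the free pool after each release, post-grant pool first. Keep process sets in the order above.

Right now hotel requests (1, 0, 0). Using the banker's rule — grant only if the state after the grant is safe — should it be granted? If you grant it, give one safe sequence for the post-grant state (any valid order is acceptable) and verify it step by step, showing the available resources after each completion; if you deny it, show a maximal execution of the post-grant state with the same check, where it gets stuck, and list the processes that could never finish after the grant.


DENY — the pretend-granted state is unsafe.
Key observation: after delta, echo, charlie the pool peaks at (3, 3, 6), and each blocked process is short somewhere: golf on type-D units; foxtrot on type-B units; bravo on type-A units; hotel on type-A units.
Pretend the grant happened; the run delta, echo, charlie goes as far as possible. Check, step by step:
  pool = (2, 1, 3)
  delta needs (0, 0, 3) <= (2, 1, 3) -> finishes; pool += (1, 2, 1) = (3, 3, 4)
  echo needs (0, 1, 4) <= (3, 3, 4) -> finishes; pool += (0, 0, 1) = (3, 3, 5)
  charlie needs (3, 2, 5) <= (3, 3, 5) -> finishes; pool += (0, 0, 1) = (3, 3, 6)
  golf cannot run: need (4, 0, 6) vs free (3, 3, 6) (insufficient type-D units)
  foxtrot cannot run: need (1, 1, 7) vs free (3, 3, 6) (insufficient type-B units)
  bravo cannot run: need (3, 6, 3) vs free (3, 3, 6) (insufficient type-A units)
  hotel cannot run: need (1, 4, 1) vs free (3, 3, 6) (insufficient type-A units)
Had the request been granted, golf, foxtrot, bravo and hotel could never finish.


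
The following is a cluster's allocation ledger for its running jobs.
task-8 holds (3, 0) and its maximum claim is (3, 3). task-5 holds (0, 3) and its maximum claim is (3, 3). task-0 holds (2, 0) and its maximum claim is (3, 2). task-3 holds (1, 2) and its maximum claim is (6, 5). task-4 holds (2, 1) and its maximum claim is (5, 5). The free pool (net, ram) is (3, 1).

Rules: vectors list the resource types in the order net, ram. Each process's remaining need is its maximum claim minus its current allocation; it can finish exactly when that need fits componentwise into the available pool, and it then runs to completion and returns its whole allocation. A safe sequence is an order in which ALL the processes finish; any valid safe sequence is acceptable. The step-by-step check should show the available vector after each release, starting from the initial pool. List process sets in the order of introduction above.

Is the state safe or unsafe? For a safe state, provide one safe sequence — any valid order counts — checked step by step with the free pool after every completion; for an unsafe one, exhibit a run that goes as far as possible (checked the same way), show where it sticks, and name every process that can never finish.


SAFE. One safe sequence: task-5, task-0, task-4, task-3, task-8.
Key observation: task-5 marks the first exact bind of the order: its need (3, 0) fits the free (3, 1) with zero slack on a requested resource.
Walking it through:
  pool = (3, 1)
  run task-5 (needs (3, 0), free (3, 1)); after release of (0, 3) the pool is (3, 4)
  run task-0 (needs (1, 2), free (3, 4)); after release of (2, 0) the pool is (5, 4)
  run task-4 (needs (3, 4), free (5, 4)); after release of (2, 1) the pool is (7, 5)
  run task-3 (needs (5, 3), free (7, 5)); after release of (1, 2) the pool is (8, 7)
  run task-8 (needs (0, 3), free (8, 7)); after release of (3, 0) the pool is (11, 7)


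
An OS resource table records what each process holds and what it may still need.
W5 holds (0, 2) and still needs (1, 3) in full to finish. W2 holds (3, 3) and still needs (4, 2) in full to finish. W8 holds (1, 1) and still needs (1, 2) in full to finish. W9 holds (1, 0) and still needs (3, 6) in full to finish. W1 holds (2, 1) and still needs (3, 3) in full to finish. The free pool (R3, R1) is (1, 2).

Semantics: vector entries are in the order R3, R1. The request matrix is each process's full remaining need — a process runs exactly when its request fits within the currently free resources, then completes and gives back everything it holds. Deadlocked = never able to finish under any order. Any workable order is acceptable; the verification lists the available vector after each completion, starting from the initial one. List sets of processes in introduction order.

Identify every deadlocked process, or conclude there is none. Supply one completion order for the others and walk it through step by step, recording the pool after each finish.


The deadlocked set is W2, W9 and W1.
Key observation: after W8, W5 complete, (2, 5) is the best the pool ever gets, yet each leftover process wants more R3.
The rest can finish in the order W8, W5. Walking it through:
  pool = (1, 2)
  run W8 (needs (1, 2), free (1, 2)); after release of (1, 1) the pool is (2, 3)
  run W5 (needs (1, 3), free (2, 3)); after release of (0, 2) the pool is (2, 5)
The stuck group stays short no matter what:
  blocked: W2 wants (4, 2), pool (2, 5) — not enough R3
  blocked: W9 wants (3, 6), pool (2, 5) — not enough R3 and R1
  blocked: W1 wants (3, 3), pool (2, 5) — not enough R3


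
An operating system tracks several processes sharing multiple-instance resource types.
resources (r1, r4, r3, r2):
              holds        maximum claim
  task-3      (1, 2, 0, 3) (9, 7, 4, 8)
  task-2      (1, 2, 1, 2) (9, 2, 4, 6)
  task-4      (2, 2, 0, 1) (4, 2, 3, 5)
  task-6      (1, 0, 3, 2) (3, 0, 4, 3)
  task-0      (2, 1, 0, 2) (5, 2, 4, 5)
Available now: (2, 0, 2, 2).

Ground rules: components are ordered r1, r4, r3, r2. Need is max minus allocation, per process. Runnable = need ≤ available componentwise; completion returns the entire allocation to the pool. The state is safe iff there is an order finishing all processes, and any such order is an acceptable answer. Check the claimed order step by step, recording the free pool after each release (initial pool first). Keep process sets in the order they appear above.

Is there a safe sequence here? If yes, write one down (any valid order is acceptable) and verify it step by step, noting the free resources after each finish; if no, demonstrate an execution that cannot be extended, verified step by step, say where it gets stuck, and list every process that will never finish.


UNSAFE.
Key observation: no order helps: past task-6, task-4, task-0, the free pool tops out at (7, 3, 5, 7), below what each blocked process needs in r1.
Going as far as possible: task-6, task-4, task-0; after that, nothing fits. Step-by-step check:
  pool = (2, 0, 2, 2)
  task-6 needs (2, 0, 1, 1) <= (2, 0, 2, 2) -> finishes; pool += (1, 0, 3, 2) = (3, 0, 5, 4)
  task-4 needs (2, 0, 3, 4) <= (3, 0, 5, 4) -> finishes; pool += (2, 2, 0, 1) = (5, 2, 5, 5)
  task-0 needs (3, 1, 4, 3) <= (5, 2, 5, 5) -> finishes; pool += (2, 1, 0, 2) = (7, 3, 5, 7)
  task-3 still needs (8, 5, 4, 5) but only (7, 3, 5, 7) is free — short on r1 and r4
  task-2 still needs (8, 0, 3, 4) but only (7, 3, 5, 7) is free — short on r1
Never able to finish: task-3 and task-2.


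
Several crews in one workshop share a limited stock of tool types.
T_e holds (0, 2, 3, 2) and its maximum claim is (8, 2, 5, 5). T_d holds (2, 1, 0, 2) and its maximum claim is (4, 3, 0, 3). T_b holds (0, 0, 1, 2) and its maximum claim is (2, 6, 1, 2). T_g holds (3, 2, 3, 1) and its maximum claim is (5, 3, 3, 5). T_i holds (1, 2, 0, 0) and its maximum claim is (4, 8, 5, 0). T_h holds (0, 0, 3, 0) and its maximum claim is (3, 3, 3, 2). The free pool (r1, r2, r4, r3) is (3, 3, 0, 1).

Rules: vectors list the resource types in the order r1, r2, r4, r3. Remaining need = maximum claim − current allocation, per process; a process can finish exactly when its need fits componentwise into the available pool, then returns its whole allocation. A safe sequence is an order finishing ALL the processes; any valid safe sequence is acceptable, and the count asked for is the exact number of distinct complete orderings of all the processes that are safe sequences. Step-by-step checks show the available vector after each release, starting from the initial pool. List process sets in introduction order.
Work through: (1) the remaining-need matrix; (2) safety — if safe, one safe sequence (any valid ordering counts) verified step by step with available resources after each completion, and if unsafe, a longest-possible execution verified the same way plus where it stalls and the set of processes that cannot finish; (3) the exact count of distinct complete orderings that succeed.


(1) Outstanding need per process (order r1, r2, r4, r3):
  T_e: (8, 0, 2, 3)
  T_d: (2, 2, 0, 1)
  T_b: (2, 6, 0, 0)
  T_g: (2, 1, 0, 4)
  T_i: (3, 6, 5, 0)
  T_h: (3, 3, 0, 2)
(2) UNSAFE.
Key observation: after T_d, T_h the pool peaks at (5, 4, 3, 3), and each blocked process is short somewhere: T_e on r1; T_b on r2; T_g on r3; T_i on r2, r4.
Going as far as possible: T_d, T_h; after that, nothing fits. Verifying each step:
  pool = (3, 3, 0, 1)
  T_d: need (2, 2, 0, 1) fits (3, 3, 0, 1); releases (2, 1, 0, 2), pool now (5, 4, 0, 3)
  T_h: need (3, 3, 0, 2) fits (5, 4, 0, 3); releases (0, 0, 3, 0), pool now (5, 4, 3, 3)
  blocked: T_e wants (8, 0, 2, 3), pool (5, 4, 3, 3) — not enough r1
  blocked: T_b wants (2, 6, 0, 0), pool (5, 4, 3, 3) — not enough r2
  blocked: T_g wants (2, 1, 0, 4), pool (5, 4, 3, 3) — not enough r3
  blocked: T_i wants (3, 6, 5, 0), pool (5, 4, 3, 3) — not enough r2 and r4
Permanently blocked: T_e, T_b, T_g and T_i.
(3) Precisely 0 of the possible complete orderings are safe sequences.


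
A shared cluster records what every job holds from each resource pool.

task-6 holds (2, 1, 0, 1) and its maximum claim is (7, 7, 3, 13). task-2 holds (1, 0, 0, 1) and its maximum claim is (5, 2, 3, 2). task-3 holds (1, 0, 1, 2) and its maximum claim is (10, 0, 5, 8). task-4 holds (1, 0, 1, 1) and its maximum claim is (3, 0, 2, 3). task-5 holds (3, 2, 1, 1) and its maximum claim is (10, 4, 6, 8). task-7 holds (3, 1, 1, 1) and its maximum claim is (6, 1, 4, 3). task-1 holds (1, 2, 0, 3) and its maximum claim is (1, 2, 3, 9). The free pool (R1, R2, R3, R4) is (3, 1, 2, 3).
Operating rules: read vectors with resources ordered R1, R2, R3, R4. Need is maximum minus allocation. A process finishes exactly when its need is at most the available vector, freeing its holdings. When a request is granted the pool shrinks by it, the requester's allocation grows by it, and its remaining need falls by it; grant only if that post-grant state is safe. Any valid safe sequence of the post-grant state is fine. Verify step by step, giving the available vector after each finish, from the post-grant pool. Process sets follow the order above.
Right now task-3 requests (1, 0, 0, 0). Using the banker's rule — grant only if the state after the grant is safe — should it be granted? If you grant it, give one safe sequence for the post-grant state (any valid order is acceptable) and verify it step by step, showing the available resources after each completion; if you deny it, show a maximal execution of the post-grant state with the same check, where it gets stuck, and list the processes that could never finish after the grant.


GRANT: granting preserves safety; a valid post-grant sequence is task-4, task-7, task-2, task-1, task-3, task-5, task-6.
Key observation: (2, 1, 2, 3) free after granting still covers task-4 first, and each release covers the next.
Check on the post-grant state, step by step:
  pool = (2, 1, 2, 3)
  task-4 needs (2, 0, 1, 2) <= (2, 1, 2, 3) -> finishes; pool += (1, 0, 1, 1) = (3, 1, 3, 4)
  task-7 needs (3, 0, 3, 2) <= (3, 1, 3, 4) -> finishes; pool += (3, 1, 1, 1) = (6, 2, 4, 5)
  task-2 needs (4, 2, 3, 1) <= (6, 2, 4, 5) -> finishes; pool += (1, 0, 0, 1) = (7, 2, 4, 6)
  task-1 needs (0, 0, 3, 6) <= (7, 2, 4, 6) -> finishes; pool += (1, 2, 0, 3) = (8, 4, 4, 9)
  task-3 needs (8, 0, 4, 6) <= (8, 4, 4, 9) -> finishes; pool += (2, 0, 1, 2) = (10, 4, 5, 11)
  task-5 needs (7, 2, 5, 7) <= (10, 4, 5, 11) -> finishes; pool += (3, 2, 1, 1) = (13, 6, 6, 12)
  task-6 needs (5, 6, 3, 12) <= (13, 6, 6, 12) -> finishes; pool += (2, 1, 0, 1) = (15, 7, 6, 13)


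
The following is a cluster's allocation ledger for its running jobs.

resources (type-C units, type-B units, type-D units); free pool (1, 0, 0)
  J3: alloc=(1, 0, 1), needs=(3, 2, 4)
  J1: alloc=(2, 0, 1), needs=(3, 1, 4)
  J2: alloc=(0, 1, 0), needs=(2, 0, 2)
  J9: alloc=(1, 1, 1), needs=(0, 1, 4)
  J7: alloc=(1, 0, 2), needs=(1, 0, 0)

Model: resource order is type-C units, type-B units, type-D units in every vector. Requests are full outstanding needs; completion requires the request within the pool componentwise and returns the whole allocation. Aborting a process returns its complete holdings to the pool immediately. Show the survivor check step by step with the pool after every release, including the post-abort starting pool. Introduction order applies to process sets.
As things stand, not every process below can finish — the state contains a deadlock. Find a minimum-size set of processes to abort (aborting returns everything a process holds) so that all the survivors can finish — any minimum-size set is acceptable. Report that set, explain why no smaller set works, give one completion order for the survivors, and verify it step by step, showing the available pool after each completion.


The answer: abort J3 and J1.
Key observation: the returned (3, 0, 2) from J3 and J1 is what brings J9 — unrunnable before, under any order — into play at step 3.
No one abort is enough; case by case: J3 alone leaves J1 blocked (short on type-D units); J1 alone leaves J3 blocked (short on type-B units and type-D units); J2 alone leaves J3 blocked (short on type-C units, type-B units and type-D units); J9 alone leaves J3 blocked (short on type-D units); J7 alone leaves J3 blocked (short on type-C units, type-B units and type-D units).
The survivors complete as J7, J2, J9. Walking it through (starting from the post-abort pool):
  pool = (4, 0, 2)
  J7 needs (1, 0, 0) <= (4, 0, 2) -> finishes; pool += (1, 0, 2) = (5, 0, 4)
  J2 needs (2, 0, 2) <= (5, 0, 4) -> finishes; pool += (0, 1, 0) = (5, 1, 4)
  J9 needs (0, 1, 4) <= (5, 1, 4) -> finishes; pool += (1, 1, 1) = (6, 2, 5)
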